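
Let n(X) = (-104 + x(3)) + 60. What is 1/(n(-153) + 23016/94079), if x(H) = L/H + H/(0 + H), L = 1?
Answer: -282237/11973064 ≈ -0.023573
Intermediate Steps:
x(H) = 1 + 1/H (x(H) = 1/H + H/(0 + H) = 1/H + H/H = 1/H + 1 = 1 + 1/H)
n(X) = -128/3 (n(X) = (-104 + (1 + 3)/3) + 60 = (-104 + (⅓)*4) + 60 = (-104 + 4/3) + 60 = -308/3 + 60 = -128/3)
1/(n(-153) + 23016/94079) = 1/(-128/3 + 23016/94079) = 1/(-11973064/282237) = -282237/11973064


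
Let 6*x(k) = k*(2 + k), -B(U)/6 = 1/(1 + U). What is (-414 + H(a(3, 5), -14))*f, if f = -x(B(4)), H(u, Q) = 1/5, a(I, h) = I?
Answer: -8276/125 ≈ -66.208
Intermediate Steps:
B(U) = -6/(1 + U)
H(u, Q) = 1/5
x(k) = k*(2 + k)/6 (x(k) = (k*(2 + k))/6 = k*(2 + k)/6)
f = 4/25 (f = -(-6/(1 + 4))*(2 - 6/(1 + 4))/6 = -(-6/5)*(2 - 6/5)/6 = -(-6*1/5)*(2 - 6*1/5)/6 = -(-6)*(2 - 6/5)/(6*5) = -(-6)*4/(6*5*5) = -1*(-4/25) = 4/25 ≈ 0.16000)
(-414 + H(a(3, 5), -14))*f = (-414 + 1/5)*(4/25) = -2069/5*4/25 = -8276/125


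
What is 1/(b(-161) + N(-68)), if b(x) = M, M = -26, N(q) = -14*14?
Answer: -1/222 ≈ -0.0045045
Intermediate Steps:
N(q) = -196
b(x) = -26
1/(b(-161) + N(-68)) = 1/(-26 - 196) = 1/(-222) = -1/222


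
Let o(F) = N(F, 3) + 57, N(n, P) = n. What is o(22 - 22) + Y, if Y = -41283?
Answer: -41226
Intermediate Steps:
o(F) = 57 + F (o(F) = F + 57 = 57 + F)
o(22 - 22) + Y = (57 + (22 - 22)) - 41283 = (57 + 0) - 41283 = 57 - 41283 = -41226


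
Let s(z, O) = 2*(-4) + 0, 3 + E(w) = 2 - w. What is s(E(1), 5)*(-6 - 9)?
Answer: 120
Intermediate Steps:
E(w) = -1 - w (E(w) = -3 + (2 - w) = -1 - w)
s(z, O) = -8 (s(z, O) = -8 + 0 = -8)
s(E(1), 5)*(-6 - 9) = -8*(-6 - 9) = -8*(-15) = 120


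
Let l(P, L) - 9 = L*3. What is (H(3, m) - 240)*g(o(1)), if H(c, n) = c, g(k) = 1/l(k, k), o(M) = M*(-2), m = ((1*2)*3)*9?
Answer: -79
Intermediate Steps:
l(P, L) = 9 + 3*L (l(P, L) = 9 + L*3 = 9 + 3*L)
m = 54 (m = (2*3)*9 = 6*9 = 54)
o(M) = -2*M
g(k) = 1/(9 + 3*k)
(H(3, m) - 240)*g(o(1)) = (3 - 240)*(1/(3*(3 - 2*1))) = -79/(3 - 2) = -79/1 = -79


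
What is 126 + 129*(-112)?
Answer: -14322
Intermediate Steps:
126 + 129*(-112) = 126 - 14448 = -14322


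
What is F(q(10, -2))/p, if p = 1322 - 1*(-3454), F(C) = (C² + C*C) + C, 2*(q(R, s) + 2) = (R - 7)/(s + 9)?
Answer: 75/78008 ≈ 0.00096144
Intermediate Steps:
q(R, s) = -2 + (-7 + R)/(2*(9 + s)) (q(R, s) = -2 + ((R - 7)/(s + 9))/2 = -2 + ((-7 + R)/(9 + s))/2 = -2 + (-7 + R)/(2*(9 + s)))
F(C) = C + 2*C² (F(C) = (C² + C²) + C = 2*C² + C = C + 2*C²)
p = 4776 (p = 1322 + 3454 = 4776)
F(q(10, -2))/p = (((-43 + 10 - 4*(-2))/(2*(9 - 2)))*(1 + 2*((-43 + 10 - 4*(-2))/(2*(9 - 2)))))/4776 = (((½)*(-43 + 10 + 8)/7)*(1 + 2*((½)*(-43 + 10 + 8)/7)))*(1/4776) = (((½)*(⅐)*(-25))*(1 + 2*((½)*(⅐)*(-25))))*(1/4776) = -25*(1 + 2*(-25/14))/14*(1/4776) = -25*(1 - 25/7)/14*(1/4776) = -25/14*(-18/7)*(1/4776) = (225/49)*(1/4776) = 75/78008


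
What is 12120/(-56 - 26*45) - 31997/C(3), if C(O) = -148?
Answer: 18717281/90724 ≈ 206.31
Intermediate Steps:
12120/(-56 - 26*45) - 31997/C(3) = 12120/(-56 - 26*45) - 31997/(-148) = 12120/(-56 - 1170) - 31997*(-1/148) = 12120/(-1226) + 31997/148 = 12120*(-1/1226) + 31997/148 = -6060/613 + 31997/148 = 18717281/90724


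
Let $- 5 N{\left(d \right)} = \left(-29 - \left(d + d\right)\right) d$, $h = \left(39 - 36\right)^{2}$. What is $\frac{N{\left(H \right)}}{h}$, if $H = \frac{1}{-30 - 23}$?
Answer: $- \frac{307}{25281} \approx -0.012144$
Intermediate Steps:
$h = 9$ ($h = 3^{2} = 9$)
$H = - \frac{1}{53}$ ($H = \frac{1}{-53} = - \frac{1}{53} \approx -0.018868$)
$N{\left(d \right)} = - \frac{d \left(-29 - 2 d\right)}{5}$ ($N{\left(d \right)} = - \frac{\left(-29 - \left(d + d\right)\right) d}{5} = - \frac{\left(-29 - 2 d\right) d}{5} = - \frac{d \left(-29 - 2 d\right)}{5}$)
$\frac{N{\left(H \right)}}{h} = \frac{\frac{1}{5} \left(- \frac{1}{53}\right) \left(29 + 2 \left(- \frac{1}{53}\right)\right)}{9} = \frac{1}{5} \left(- \frac{1}{53}\right) \left(29 - \frac{2}{53}\right) \frac{1}{9} = \frac{1}{5} \left(- \frac{1}{53}\right) \frac{1535}{53} \cdot \frac{1}{9} = \left(- \frac{307}{2809}\right) \frac{1}{9} = - \frac{307}{25281}$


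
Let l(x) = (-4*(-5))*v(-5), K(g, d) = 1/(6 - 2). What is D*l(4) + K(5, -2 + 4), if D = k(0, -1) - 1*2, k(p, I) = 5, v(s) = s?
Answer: -1199/4 ≈ -299.75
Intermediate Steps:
K(g, d) = 1/4
l(x) = -100 (l(x) = -4*(-5)*(-5) = 20*(-5) = -100)
D = 3 (D = 5 - 1*2 = 5 - 2 = 3)
D*l(4) + K(5, -2 + 4) = 3*(-100) + 1/4 = -300 + 1/4 = -1199/4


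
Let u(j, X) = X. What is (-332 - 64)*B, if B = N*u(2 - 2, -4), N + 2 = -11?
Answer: -20592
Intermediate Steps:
N = -13 (N = -2 - 11 = -13)
B = 52 (B = -13*(-4) = 52)
(-332 - 64)*B = (-332 - 64)*52 = -396*52 = -20592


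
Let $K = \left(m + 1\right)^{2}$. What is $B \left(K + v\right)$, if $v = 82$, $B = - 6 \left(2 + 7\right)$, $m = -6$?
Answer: $-5778$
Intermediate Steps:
$B = -54$ ($B = \left(-6\right) 9 = -54$)
$K = 25$ ($K = \left(-6 + 1\right)^{2} = \left(-5\right)^{2} = 25$)
$B \left(K + v\right) = - 54 \left(25 + 82\right) = \left(-54\right) 107 = -5778$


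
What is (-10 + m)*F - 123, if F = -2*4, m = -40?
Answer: 277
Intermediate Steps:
F = -8
(-10 + m)*F - 123 = (-10 - 40)*(-8) - 123 = -50*(-8) - 123 = 400 - 123 = 277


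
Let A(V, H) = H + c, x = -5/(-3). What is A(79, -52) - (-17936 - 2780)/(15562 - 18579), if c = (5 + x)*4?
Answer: -291440/9051 ≈ -32.200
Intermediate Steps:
x = 5/3 (x = -5*(-1/3) = 5/3 ≈ 1.6667)
c = 80/3 (c = (5 + 5/3)*4 = (20/3)*4 = 80/3 ≈ 26.667)
A(V, H) = 80/3 + H (A(V, H) = H + 80/3 = 80/3 + H)
A(79, -52) - (-17936 - 2780)/(15562 - 18579) = (80/3 - 52) - (-17936 - 2780)/(15562 - 18579) = -76/3 - (-20716)/(-3017) = -76/3 - (-20716)*(-1)/3017 = -76/3 - 1*20716/3017 = -76/3 - 20716/3017 = -291440/9051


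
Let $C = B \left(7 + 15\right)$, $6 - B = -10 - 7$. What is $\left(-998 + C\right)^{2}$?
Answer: $242064$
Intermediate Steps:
$B = 23$ ($B = 6 - \left(-10 - 7\right) = 6 - -17 = 6 + 17 = 23$)
$C = 506$ ($C = 23 \left(7 + 15\right) = 23 \cdot 22 = 506$)
$\left(-998 + C\right)^{2} = \left(-998 + 506\right)^{2} = \left(-492\right)^{2} = 242064$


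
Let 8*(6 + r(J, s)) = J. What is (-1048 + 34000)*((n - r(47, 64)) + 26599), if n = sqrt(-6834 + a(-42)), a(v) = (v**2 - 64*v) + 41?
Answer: 876494367 + 32952*I*sqrt(2341) ≈ 8.7649e+8 + 1.5943e+6*I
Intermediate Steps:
a(v) = 41 + v**2 - 64*v
r(J, s) = -6 + J/8
n = I*sqrt(2341) (n = sqrt(-6834 + (41 + (-42)**2 - 64*(-42))) = sqrt(-6834 + (41 + 1764 + 2688)) = sqrt(-6834 + 4493) = sqrt(-2341) = I*sqrt(2341) ≈ 48.384*I)
(-1048 + 34000)*((n - r(47, 64)) + 26599) = (-1048 + 34000)*((I*sqrt(2341) - (-6 + (1/8)*47)) + 26599) = 32952*((I*sqrt(2341) - (-6 + 47/8)) + 26599) = 32952*((I*sqrt(2341) - 1*(-1/8)) + 26599) = 32952*((I*sqrt(2341) + 1/8) + 26599) = 32952*((1/8 + I*sqrt(2341)) + 26599) = 32952*(212793/8 + I*sqrt(2341)) = 876494367 + 32952*I*sqrt(2341)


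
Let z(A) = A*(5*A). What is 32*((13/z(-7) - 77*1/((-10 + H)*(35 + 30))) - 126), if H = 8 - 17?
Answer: -243772992/60515 ≈ -4028.3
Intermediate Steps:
H = -9
z(A) = 5*A²
32*((13/z(-7) - 77*1/((-10 + H)*(35 + 30))) - 126) = 32*((13/((5*(-7)²)) - 77*1/((-10 - 9)*(35 + 30))) - 126) = 32*((13/((5*49)) - 77/((-19*65))) - 126) = 32*((13/245 - 77/(-1235)) - 126) = 32*((13*(1/245) - 77*(-1/1235)) - 126) = 32*((13/245 + 77/1235) - 126) = 32*(6984/60515 - 126) = 32*(-7617906/60515) = -243772992/60515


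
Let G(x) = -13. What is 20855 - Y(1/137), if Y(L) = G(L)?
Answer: 20868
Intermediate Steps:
Y(L) = -13
20855 - Y(1/137) = 20855 - 1*(-13) = 20855 + 13 = 20868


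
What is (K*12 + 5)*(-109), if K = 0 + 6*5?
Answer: -39785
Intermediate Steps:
K = 30 (K = 0 + 30 = 30)
(K*12 + 5)*(-109) = (30*12 + 5)*(-109) = (360 + 5)*(-109) = 365*(-109) = -39785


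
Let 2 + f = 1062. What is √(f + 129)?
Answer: √1189 ≈ 34.482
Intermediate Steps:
f = 1060 (f = -2 + 1062 = 1060)
√(f + 129) = √(1060 + 129) = √1189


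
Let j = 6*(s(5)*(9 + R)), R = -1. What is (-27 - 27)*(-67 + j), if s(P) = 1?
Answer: 1026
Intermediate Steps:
j = 48 (j = 6*(1*(9 - 1)) = 6*(1*8) = 6*8 = 48)
(-27 - 27)*(-67 + j) = (-27 - 27)*(-67 + 48) = -54*(-19) = 1026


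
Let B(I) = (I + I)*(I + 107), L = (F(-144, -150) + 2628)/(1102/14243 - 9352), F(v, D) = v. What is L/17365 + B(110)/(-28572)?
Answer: -600130548746671/359169942790905 ≈ -1.6709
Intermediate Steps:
L = -17689806/66599717 (L = (-144 + 2628)/(1102/14243 - 9352) = 2484/(1102*(1/14243) - 9352) = 2484/(1102/14243 - 9352) = 2484/(-133199434/14243) = 2484*(-14243/133199434) = -17689806/66599717 ≈ -0.26561)
B(I) = 2*I*(107 + I) (B(I) = (2*I)*(107 + I) = 2*I*(107 + I))
L/17365 + B(110)/(-28572) = -17689806/66599717/17365 + (2*110*(107 + 110))/(-28572) = -17689806/66599717*1/17365 + (2*110*217)*(-1/28572) = -769122/50282786335 + 47740*(-1/28572) = -769122/50282786335 - 11935/7143 = -600130548746671/359169942790905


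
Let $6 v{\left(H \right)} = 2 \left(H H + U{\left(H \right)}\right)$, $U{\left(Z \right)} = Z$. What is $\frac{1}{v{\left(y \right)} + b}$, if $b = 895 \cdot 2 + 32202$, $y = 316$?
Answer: $\frac{3}{202148} \approx 1.4841 \cdot 10^{-5}$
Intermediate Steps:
$b = 33992$ ($b = 1790 + 32202 = 33992$)
$v{\left(H \right)} = \frac{H}{3} + \frac{H^{2}}{3}$ ($v{\left(H \right)} = \frac{2 \left(H H + H\right)}{6} = \frac{2 \left(H^{2} + H\right)}{6} = \frac{2 \left(H + H^{2}\right)}{6} = \frac{2 H + 2 H^{2}}{6} = \frac{H}{3} + \frac{H^{2}}{3}$)
$\frac{1}{v{\left(y \right)} + b} = \frac{1}{\frac{1}{3} \cdot 316 \left(1 + 316\right) + 33992} = \frac{1}{\frac{1}{3} \cdot 316 \cdot 317 + 33992} = \frac{1}{\frac{100172}{3} + 33992} = \frac{1}{\frac{202148}{3}} = \frac{3}{202148}$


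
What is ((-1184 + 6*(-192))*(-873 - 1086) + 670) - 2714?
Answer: 4574180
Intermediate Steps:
((-1184 + 6*(-192))*(-873 - 1086) + 670) - 2714 = ((-1184 - 1152)*(-1959) + 670) - 2714 = (-2336*(-1959) + 670) - 2714 = (4576224 + 670) - 2714 = 4576894 - 2714 = 4574180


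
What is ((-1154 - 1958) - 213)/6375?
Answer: -133/255 ≈ -0.52157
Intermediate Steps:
((-1154 - 1958) - 213)/6375 = (-3112 - 213)*(1/6375) = -3325*1/6375 = -133/255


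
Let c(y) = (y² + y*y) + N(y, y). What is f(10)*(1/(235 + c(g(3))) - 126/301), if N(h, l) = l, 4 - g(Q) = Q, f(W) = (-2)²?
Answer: -8482/5117 ≈ -1.6576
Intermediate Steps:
f(W) = 4
g(Q) = 4 - Q
c(y) = y + 2*y² (c(y) = (y² + y*y) + y = (y² + y²) + y = 2*y² + y = y + 2*y²)
f(10)*(1/(235 + c(g(3))) - 126/301) = 4*(1/(235 + (4 - 1*3)*(1 + 2*(4 - 1*3))) - 126/301) = 4*(1/(235 + (4 - 3)*(1 + 2*(4 - 3))) - 126*1/301) = 4*(1/(235 + 1*(1 + 2*1)) - 18/43) = 4*(1/(235 + 1*(1 + 2)) - 18/43) = 4*(1/(235 + 1*3) - 18/43) = 4*(1/(235 + 3) - 18/43) = 4*(1/238 - 18/43) = 4*(-4241/10234) = -8482/5117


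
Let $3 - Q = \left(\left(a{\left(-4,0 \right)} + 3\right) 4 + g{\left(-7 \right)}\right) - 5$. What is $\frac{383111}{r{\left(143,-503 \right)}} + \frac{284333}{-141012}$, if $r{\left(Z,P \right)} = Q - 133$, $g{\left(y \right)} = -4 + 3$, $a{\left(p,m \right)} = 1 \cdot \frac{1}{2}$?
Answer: $- \frac{391757147}{141012} \approx -2778.2$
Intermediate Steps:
$a{\left(p,m \right)} = \frac{1}{2}$ ($a{\left(p,m \right)} = 1 \cdot \frac{1}{2} = \frac{1}{2}$)
$g{\left(y \right)} = -1$
$Q = -5$ ($Q = 3 - \left(\left(\left(\frac{1}{2} + 3\right) 4 - 1\right) - 5\right) = 3 - \left(\left(\frac{7}{2} \cdot 4 - 1\right) - 5\right) = 3 - \left(\left(14 - 1\right) - 5\right) = 3 - \left(13 - 5\right) = 3 - 8 = -5$)
$r{\left(Z,P \right)} = -138$ ($r{\left(Z,P \right)} = -5 - 133 = -138$)
$\frac{383111}{r{\left(143,-503 \right)}} + \frac{284333}{-141012} = \frac{383111}{-138} + \frac{284333}{-141012} = 383111 \left(- \frac{1}{138}\right) + 284333 \left(- \frac{1}{141012}\right) = - \frac{16657}{6} - \frac{284333}{141012} = - \frac{391757147}{141012}$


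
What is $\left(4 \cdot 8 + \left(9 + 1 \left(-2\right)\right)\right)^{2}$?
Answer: $1521$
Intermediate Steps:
$\left(4 \cdot 8 + \left(9 + 1 \left(-2\right)\right)\right)^{2} = \left(32 + \left(9 - 2\right)\right)^{2} = \left(32 + 7\right)^{2} = 39^{2} = 1521$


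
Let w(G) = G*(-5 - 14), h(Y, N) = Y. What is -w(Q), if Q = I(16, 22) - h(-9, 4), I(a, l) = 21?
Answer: 570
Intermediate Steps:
Q = 30 (Q = 21 - 1*(-9) = 21 + 9 = 30)
w(G) = -19*G (w(G) = G*(-19) = -19*G)
-w(Q) = -(-19)*30 = -1*(-570) = 570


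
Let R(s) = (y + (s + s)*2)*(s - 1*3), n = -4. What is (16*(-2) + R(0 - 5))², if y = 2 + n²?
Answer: 256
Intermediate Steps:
y = 18 (y = 2 + (-4)² = 2 + 16 = 18)
R(s) = (-3 + s)*(18 + 4*s) (R(s) = (18 + (s + s)*2)*(s - 1*3) = (18 + (2*s)*2)*(s - 3) = (18 + 4*s)*(-3 + s) = (-3 + s)*(18 + 4*s))
(16*(-2) + R(0 - 5))² = (16*(-2) + (-54 + 4*(0 - 5)² + 6*(0 - 5)))² = (-32 + (-54 + 4*(-5)² + 6*(-5)))² = (-32 + (-54 + 4*25 - 30))² = (-32 + (-54 + 100 - 30))² = (-32 + 16)² = (-16)² = 256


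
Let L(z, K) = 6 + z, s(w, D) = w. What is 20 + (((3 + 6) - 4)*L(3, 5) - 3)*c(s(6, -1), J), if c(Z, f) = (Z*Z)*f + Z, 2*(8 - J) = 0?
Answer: 12368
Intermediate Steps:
J = 8 (J = 8 - ½*0 = 8 + 0 = 8)
c(Z, f) = Z + f*Z² (c(Z, f) = Z²*f + Z = f*Z² + Z = Z + f*Z²)
20 + (((3 + 6) - 4)*L(3, 5) - 3)*c(s(6, -1), J) = 20 + (((3 + 6) - 4)*(6 + 3) - 3)*(6*(1 + 6*8)) = 20 + ((9 - 4)*9 - 3)*(6*(1 + 48)) = 20 + (5*9 - 3)*(6*49) = 20 + (45 - 3)*294 = 20 + 42*294 = 20 + 12348 = 12368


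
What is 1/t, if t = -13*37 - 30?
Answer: -1/511 ≈ -0.0019569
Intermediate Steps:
t = -511 (t = -481 - 30 = -511)
1/t = 1/(-511) = -1/511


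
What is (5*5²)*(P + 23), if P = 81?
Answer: 13000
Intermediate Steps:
(5*5²)*(P + 23) = (5*5²)*(81 + 23) = (5*25)*104 = 125*104 = 13000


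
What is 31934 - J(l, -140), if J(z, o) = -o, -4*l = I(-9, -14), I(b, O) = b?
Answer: 31794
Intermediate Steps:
l = 9/4 (l = -¼*(-9) = 9/4 ≈ 2.2500)
31934 - J(l, -140) = 31934 - (-1)*(-140) = 31934 - 1*140 = 31934 - 140 = 31794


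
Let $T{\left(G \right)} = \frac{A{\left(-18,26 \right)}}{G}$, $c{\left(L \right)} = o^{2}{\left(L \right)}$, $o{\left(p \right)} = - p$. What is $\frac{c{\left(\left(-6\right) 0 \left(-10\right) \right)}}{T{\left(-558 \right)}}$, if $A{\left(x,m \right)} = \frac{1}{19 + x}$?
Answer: $0$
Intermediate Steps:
$c{\left(L \right)} = L^{2}$ ($c{\left(L \right)} = \left(- L\right)^{2} = L^{2}$)
$T{\left(G \right)} = \frac{1}{G}$ ($T{\left(G \right)} = \frac{1}{\left(19 - 18\right) G} = \frac{1}{1 G} = 1 \frac{1}{G} = \frac{1}{G}$)
$\frac{c{\left(\left(-6\right) 0 \left(-10\right) \right)}}{T{\left(-558 \right)}} = \frac{\left(\left(-6\right) 0 \left(-10\right)\right)^{2}}{\frac{1}{-558}} = \frac{\left(0 \left(-10\right)\right)^{2}}{- \frac{1}{558}} = 0^{2} \left(-558\right) = 0 \left(-558\right) = 0$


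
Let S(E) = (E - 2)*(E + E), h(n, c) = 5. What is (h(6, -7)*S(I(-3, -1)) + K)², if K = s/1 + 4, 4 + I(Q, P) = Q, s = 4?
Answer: 407044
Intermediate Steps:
I(Q, P) = -4 + Q
S(E) = 2*E*(-2 + E) (S(E) = (-2 + E)*(2*E) = 2*E*(-2 + E))
K = 8 (K = 4/1 + 4 = 1*4 + 4 = 4 + 4 = 8)
(h(6, -7)*S(I(-3, -1)) + K)² = (5*(2*(-4 - 3)*(-2 + (-4 - 3))) + 8)² = (5*(2*(-7)*(-2 - 7)) + 8)² = (5*(2*(-7)*(-9)) + 8)² = (5*126 + 8)² = (630 + 8)² = 638² = 407044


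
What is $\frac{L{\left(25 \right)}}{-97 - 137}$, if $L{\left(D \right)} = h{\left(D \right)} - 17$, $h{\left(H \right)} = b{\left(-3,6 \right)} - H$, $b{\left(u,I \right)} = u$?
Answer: $\frac{5}{26} \approx 0.19231$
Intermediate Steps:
$h{\left(H \right)} = -3 - H$
$L{\left(D \right)} = -20 - D$ ($L{\left(D \right)} = \left(-3 - D\right) - 17 = -20 - D$)
$\frac{L{\left(25 \right)}}{-97 - 137} = \frac{-20 - 25}{-97 - 137} = \frac{-20 - 25}{-234} = \left(-45\right) \left(- \frac{1}{234}\right) = \frac{5}{26}$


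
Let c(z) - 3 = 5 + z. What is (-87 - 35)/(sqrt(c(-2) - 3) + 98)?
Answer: -11956/9601 + 122*sqrt(3)/9601 ≈ -1.2233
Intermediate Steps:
c(z) = 8 + z (c(z) = 3 + (5 + z) = 8 + z)
(-87 - 35)/(sqrt(c(-2) - 3) + 98) = (-87 - 35)/(sqrt((8 - 2) - 3) + 98) = -122/(sqrt(6 - 3) + 98) = -122/(sqrt(3) + 98) = -122/(98 + sqrt(3))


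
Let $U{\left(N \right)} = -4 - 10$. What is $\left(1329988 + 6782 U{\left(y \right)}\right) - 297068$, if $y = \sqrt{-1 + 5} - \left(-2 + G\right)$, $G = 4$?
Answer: $937972$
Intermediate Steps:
$y = 0$ ($y = \sqrt{-1 + 5} + \left(2 - 4\right) = \sqrt{4} + \left(2 - 4\right) = 2 - 2 = 0$)
$U{\left(N \right)} = -14$ ($U{\left(N \right)} = -4 - 10 = -14$)
$\left(1329988 + 6782 U{\left(y \right)}\right) - 297068 = \left(1329988 + 6782 \left(-14\right)\right) - 297068 = \left(1329988 - 94948\right) - 297068 = 1235040 - 297068 = 937972$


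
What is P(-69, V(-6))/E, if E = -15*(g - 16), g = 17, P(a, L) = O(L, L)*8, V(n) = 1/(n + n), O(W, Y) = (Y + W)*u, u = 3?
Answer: 4/15 ≈ 0.26667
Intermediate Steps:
O(W, Y) = 3*W + 3*Y (O(W, Y) = (Y + W)*3 = (W + Y)*3 = 3*W + 3*Y)
V(n) = 1/(2*n)
P(a, L) = 48*L (P(a, L) = (3*L + 3*L)*8 = (6*L)*8 = 48*L)
E = -15 (E = -15*(17 - 16) = -15*1 = -15)
P(-69, V(-6))/E = (48*((½)/(-6)))/(-15) = (48*((½)*(-⅙)))*(-1/15) = (48*(-1/12))*(-1/15) = -4*(-1/15) = 4/15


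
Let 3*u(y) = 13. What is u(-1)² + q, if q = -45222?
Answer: -406829/9 ≈ -45203.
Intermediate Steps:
u(y) = 13/3 (u(y) = (⅓)*13 = 13/3)
u(-1)² + q = (13/3)² - 45222 = 169/9 - 45222 = -406829/9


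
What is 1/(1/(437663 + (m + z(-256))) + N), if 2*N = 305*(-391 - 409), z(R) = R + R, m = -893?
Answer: -436258/53223475999 ≈ -8.1967e-6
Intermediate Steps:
z(R) = 2*R
N = -122000 (N = (305*(-391 - 409))/2 = (305*(-800))/2 = (1/2)*(-244000) = -122000)
1/(1/(437663 + (m + z(-256))) + N) = 1/(1/(437663 + (-893 + 2*(-256))) - 122000) = 1/(1/(437663 + (-893 - 512)) - 122000) = 1/(1/(437663 - 1405) - 122000) = 1/(1/436258 - 122000) = 1/(-53223475999/436258) = -436258/53223475999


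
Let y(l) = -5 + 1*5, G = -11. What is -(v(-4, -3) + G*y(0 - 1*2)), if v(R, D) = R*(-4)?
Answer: -16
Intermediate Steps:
v(R, D) = -4*R
y(l) = 0 (y(l) = -5 + 5 = 0)
-(v(-4, -3) + G*y(0 - 1*2)) = -(-4*(-4) - 11*0) = -(16 + 0) = -1*16 = -16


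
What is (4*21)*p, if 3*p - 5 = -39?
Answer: -952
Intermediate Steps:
p = -34/3 (p = 5/3 + (1/3)*(-39) = 5/3 - 13 = -34/3 ≈ -11.333)
(4*21)*p = (4*21)*(-34/3) = 84*(-34/3) = -952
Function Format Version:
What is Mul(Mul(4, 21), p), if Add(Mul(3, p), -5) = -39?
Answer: -952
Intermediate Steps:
p = Rational(-34, 3) (p = Add(Rational(5, 3), Mul(Rational(1, 3), -39)) = Add(Rational(5, 3), -13) = Rational(-34, 3) ≈ -11.333)
Mul(Mul(4, 21), p) = Mul(Mul(4, 21), Rational(-34, 3)) = Mul(84, Rational(-34, 3)) = -952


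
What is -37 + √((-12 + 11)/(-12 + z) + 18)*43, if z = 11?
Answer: -37 + 43*√19 ≈ 150.43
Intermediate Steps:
-37 + √((-12 + 11)/(-12 + z) + 18)*43 = -37 + √((-12 + 11)/(-12 + 11) + 18)*43 = -37 + √(-1/(-1) + 18)*43 = -37 + √(-1*(-1) + 18)*43 = -37 + √(1 + 18)*43 = -37 + √19*43 = -37 + 43*√19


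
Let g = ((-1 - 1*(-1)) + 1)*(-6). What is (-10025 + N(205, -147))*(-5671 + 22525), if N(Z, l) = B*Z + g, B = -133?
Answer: -628586784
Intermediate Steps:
g = -6 (g = ((-1 + 1) + 1)*(-6) = (0 + 1)*(-6) = 1*(-6) = -6)
N(Z, l) = -6 - 133*Z (N(Z, l) = -133*Z - 6 = -6 - 133*Z)
(-10025 + N(205, -147))*(-5671 + 22525) = (-10025 + (-6 - 133*205))*(-5671 + 22525) = (-10025 + (-6 - 27265))*16854 = (-10025 - 27271)*16854 = -37296*16854 = -628586784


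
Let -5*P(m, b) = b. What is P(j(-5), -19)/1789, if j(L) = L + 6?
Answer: 19/8945 ≈ 0.0021241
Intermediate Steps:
j(L) = 6 + L
P(m, b) = -b/5
P(j(-5), -19)/1789 = -1/5*(-19)/1789 = (19/5)*(1/1789) = 19/8945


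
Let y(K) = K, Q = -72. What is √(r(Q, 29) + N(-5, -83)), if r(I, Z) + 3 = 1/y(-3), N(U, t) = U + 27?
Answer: 2*√42/3 ≈ 4.3205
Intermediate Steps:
N(U, t) = 27 + U
r(I, Z) = -10/3 (r(I, Z) = -3 + 1/(-3) = -3 - ⅓ = -10/3)
√(r(Q, 29) + N(-5, -83)) = √(-10/3 + (27 - 5)) = √(-10/3 + 22) = √(56/3) = 2*√42/3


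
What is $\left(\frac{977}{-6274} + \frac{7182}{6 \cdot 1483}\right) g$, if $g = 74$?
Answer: $\frac{224260219}{4652171} \approx 48.206$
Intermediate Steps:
$\left(\frac{977}{-6274} + \frac{7182}{6 \cdot 1483}\right) g = \left(\frac{977}{-6274} + \frac{7182}{6 \cdot 1483}\right) 74 = \left(977 \left(- \frac{1}{6274}\right) + \frac{7182}{8898}\right) 74 = \left(- \frac{977}{6274} + 7182 \cdot \frac{1}{8898}\right) 74 = \left(- \frac{977}{6274} + \frac{1197}{1483}\right) 74 = \frac{6061087}{9304342} \cdot 74 = \frac{224260219}{4652171}$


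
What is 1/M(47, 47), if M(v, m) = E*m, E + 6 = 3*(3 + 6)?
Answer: 1/987 ≈ 0.0010132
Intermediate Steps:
E = 21 (E = -6 + 3*(3 + 6) = -6 + 3*9 = -6 + 27 = 21)
M(v, m) = 21*m
1/M(47, 47) = 1/(21*47) = 1/987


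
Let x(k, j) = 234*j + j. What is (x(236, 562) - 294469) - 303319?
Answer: -465718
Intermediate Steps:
x(k, j) = 235*j
(x(236, 562) - 294469) - 303319 = (235*562 - 294469) - 303319 = (132070 - 294469) - 303319 = -162399 - 303319 = -465718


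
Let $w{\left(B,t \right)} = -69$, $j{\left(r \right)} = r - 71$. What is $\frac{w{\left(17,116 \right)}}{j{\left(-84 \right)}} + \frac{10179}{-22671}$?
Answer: $- \frac{1494}{390445} \approx -0.0038264$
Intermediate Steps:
$j{\left(r \right)} = -71 + r$ ($j{\left(r \right)} = r - 71 = -71 + r$)
$\frac{w{\left(17,116 \right)}}{j{\left(-84 \right)}} + \frac{10179}{-22671} = - \frac{69}{-71 - 84} + \frac{10179}{-22671} = - \frac{69}{-155} + 10179 \left(- \frac{1}{22671}\right) = \left(-69\right) \left(- \frac{1}{155}\right) - \frac{1131}{2519} = \frac{69}{155} - \frac{1131}{2519} = - \frac{1494}{390445}$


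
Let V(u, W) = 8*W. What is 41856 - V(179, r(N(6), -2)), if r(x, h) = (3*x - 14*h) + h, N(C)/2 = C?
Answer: 41360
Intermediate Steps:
N(C) = 2*C
r(x, h) = -13*h + 3*x (r(x, h) = (-14*h + 3*x) + h = -13*h + 3*x)
41856 - V(179, r(N(6), -2)) = 41856 - 8*(-13*(-2) + 3*(2*6)) = 41856 - 8*(26 + 3*12) = 41856 - 8*(26 + 36) = 41856 - 8*62 = 41856 - 1*496 = 41856 - 496 = 41360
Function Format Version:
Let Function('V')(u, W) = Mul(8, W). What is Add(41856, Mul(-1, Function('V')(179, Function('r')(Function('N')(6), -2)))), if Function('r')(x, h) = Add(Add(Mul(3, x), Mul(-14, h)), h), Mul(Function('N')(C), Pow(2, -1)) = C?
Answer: 41360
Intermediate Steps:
Function('N')(C) = Mul(2, C)
Function('r')(x, h) = Add(Mul(-13, h), Mul(3, x)) (Function('r')(x, h) = Add(Add(Mul(-14, h), Mul(3, x)), h) = Add(Mul(-13, h), Mul(3, x)))
Add(41856, Mul(-1, Function('V')(179, Function('r')(Function('N')(6), -2)))) = Add(41856, Mul(-1, Mul(8, Add(Mul(-13, -2), Mul(3, Mul(2, 6)))))) = Add(41856, Mul(-1, Mul(8, Add(26, Mul(3, 12))))) = Add(41856, Mul(-1, Mul(8, Add(26, 36)))) = Add(41856, Mul(-1, Mul(8, 62))) = Add(41856, Mul(-1, 496)) = Add(41856, -496) = 41360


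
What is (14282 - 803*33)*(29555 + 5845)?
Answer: -432481800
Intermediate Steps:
(14282 - 803*33)*(29555 + 5845) = (14282 - 26499)*35400 = -12217*35400 = -432481800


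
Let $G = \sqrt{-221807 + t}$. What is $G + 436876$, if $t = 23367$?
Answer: $436876 + 22 i \sqrt{410} \approx 4.3688 \cdot 10^{5} + 445.47 i$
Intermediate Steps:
$G = 22 i \sqrt{410}$ ($G = \sqrt{-221807 + 23367} = \sqrt{-198440} = 22 i \sqrt{410} \approx 445.47 i$)
$G + 436876 = 22 i \sqrt{410} + 436876 = 436876 + 22 i \sqrt{410}$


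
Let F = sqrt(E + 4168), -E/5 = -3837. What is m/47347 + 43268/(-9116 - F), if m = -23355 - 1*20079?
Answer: -22283543049238/3933498942741 + 475948*sqrt(193)/83078103 ≈ -5.5855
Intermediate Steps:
E = 19185 (E = -5*(-3837) = 19185)
m = -43434 (m = -23355 - 20079 = -43434)
F = 11*sqrt(193) (F = sqrt(19185 + 4168) = sqrt(23353) = 11*sqrt(193) ≈ 152.82)
m/47347 + 43268/(-9116 - F) = -43434/47347 + 43268/(-9116 - 11*sqrt(193))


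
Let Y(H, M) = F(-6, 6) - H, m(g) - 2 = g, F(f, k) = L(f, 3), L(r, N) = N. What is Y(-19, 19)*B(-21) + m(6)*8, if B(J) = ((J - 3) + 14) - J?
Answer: 306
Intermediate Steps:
F(f, k) = 3
m(g) = 2 + g
Y(H, M) = 3 - H
B(J) = 11 (B(J) = ((-3 + J) + 14) - J = (11 + J) - J = 11)
Y(-19, 19)*B(-21) + m(6)*8 = (3 - 1*(-19))*11 + (2 + 6)*8 = (3 + 19)*11 + 8*8 = 22*11 + 64 = 242 + 64 = 306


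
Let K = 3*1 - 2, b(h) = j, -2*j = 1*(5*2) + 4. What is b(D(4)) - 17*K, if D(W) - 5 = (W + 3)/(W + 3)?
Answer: -24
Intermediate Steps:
j = -7 (j = -(1*(5*2) + 4)/2 = -(1*10 + 4)/2 = -(10 + 4)/2 = -½*14 = -7)
D(W) = 6 (D(W) = 5 + (W + 3)/(W + 3) = 5 + (3 + W)/(3 + W) = 5 + 1 = 6)
b(h) = -7
K = 1 (K = 3 - 2 = 1)
b(D(4)) - 17*K = -7 - 17*1 = -7 - 17 = -24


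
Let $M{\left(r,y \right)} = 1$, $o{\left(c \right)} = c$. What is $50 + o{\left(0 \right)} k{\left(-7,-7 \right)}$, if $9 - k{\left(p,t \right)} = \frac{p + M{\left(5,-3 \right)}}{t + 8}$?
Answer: $50$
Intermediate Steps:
$k{\left(p,t \right)} = 9 - \frac{1 + p}{8 + t}$ ($k{\left(p,t \right)} = 9 - \frac{p + 1}{t + 8} = 9 - \frac{1 + p}{8 + t}$)
$50 + o{\left(0 \right)} k{\left(-7,-7 \right)} = 50 + 0 \frac{71 - -7 + 9 \left(-7\right)}{8 - 7} = 50 + 0 \frac{71 + 7 - 63}{1} = 50 + 0 \cdot 1 \cdot 15 = 50 + 0 \cdot 15 = 50 + 0 = 50$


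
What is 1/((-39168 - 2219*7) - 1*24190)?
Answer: -1/78891 ≈ -1.2676e-5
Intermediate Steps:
1/((-39168 - 2219*7) - 1*24190) = 1/((-39168 - 1*15533) - 24190) = 1/((-39168 - 15533) - 24190) = 1/(-54701 - 24190) = 1/(-78891) = -1/78891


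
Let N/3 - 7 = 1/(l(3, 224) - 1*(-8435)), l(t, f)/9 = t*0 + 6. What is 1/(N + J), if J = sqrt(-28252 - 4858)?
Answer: 756675504/1208895421147 - 72063121*I*sqrt(33110)/2417790842294 ≈ 0.00062592 - 0.0054234*I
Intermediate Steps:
l(t, f) = 54 (l(t, f) = 9*(t*0 + 6) = 9*(0 + 6) = 9*6 = 54)
J = I*sqrt(33110) (J = sqrt(-33110) = I*sqrt(33110) ≈ 181.96*I)
N = 178272/8489 (N = 21 + 3/(54 - 1*(-8435)) = 21 + 3/(54 + 8435) = 21 + 3/8489 = 178272/8489 ≈ 21.000)
1/(N + J) = 1/(178272/8489 + I*sqrt(33110))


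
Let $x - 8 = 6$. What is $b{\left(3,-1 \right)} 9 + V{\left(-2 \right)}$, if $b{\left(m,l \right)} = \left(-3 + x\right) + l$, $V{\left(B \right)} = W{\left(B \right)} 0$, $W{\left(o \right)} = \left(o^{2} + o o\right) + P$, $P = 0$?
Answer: $90$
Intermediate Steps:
$x = 14$ ($x = 8 + 6 = 14$)
$W{\left(o \right)} = 2 o^{2}$ ($W{\left(o \right)} = \left(o^{2} + o o\right) + 0 = \left(o^{2} + o^{2}\right) + 0 = 2 o^{2} + 0 = 2 o^{2}$)
$V{\left(B \right)} = 0$ ($V{\left(B \right)} = 2 B^{2} \cdot 0 = 0$)
$b{\left(m,l \right)} = 11 + l$ ($b{\left(m,l \right)} = \left(-3 + 14\right) + l = 11 + l$)
$b{\left(3,-1 \right)} 9 + V{\left(-2 \right)} = \left(11 - 1\right) 9 + 0 = 10 \cdot 9 + 0 = 90 + 0 = 90$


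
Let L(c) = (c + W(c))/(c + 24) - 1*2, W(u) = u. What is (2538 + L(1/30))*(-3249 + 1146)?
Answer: -3845247174/721 ≈ -5.3332e+6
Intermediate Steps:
L(c) = -2 + 2*c/(24 + c) (L(c) = (c + c)/(c + 24) - 1*2 = (2*c)/(24 + c) - 2 = 2*c/(24 + c) - 2 = -2 + 2*c/(24 + c))
(2538 + L(1/30))*(-3249 + 1146) = (2538 - 48/(24 + 1/30))*(-3249 + 1146) = (2538 - 48/(24 + 1/30))*(-2103) = (2538 - 48/721/30)*(-2103) = (2538 - 48*30/721)*(-2103) = (2538 - 1440/721)*(-2103) = (1828458/721)*(-2103) = -3845247174/721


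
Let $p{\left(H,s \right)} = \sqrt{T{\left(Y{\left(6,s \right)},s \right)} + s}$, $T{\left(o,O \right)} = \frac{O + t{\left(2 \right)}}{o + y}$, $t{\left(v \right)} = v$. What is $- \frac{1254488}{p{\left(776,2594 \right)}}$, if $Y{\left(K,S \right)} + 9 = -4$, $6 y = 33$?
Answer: $- \frac{627244 \sqrt{505770}}{16859} \approx -26459.0$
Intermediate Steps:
$y = \frac{11}{2}$ ($y = \frac{1}{6} \cdot 33 = \frac{11}{2} \approx 5.5$)
$Y{\left(K,S \right)} = -13$ ($Y{\left(K,S \right)} = -9 - 4 = -13$)
$T{\left(o,O \right)} = \frac{2 + O}{\frac{11}{2} + o}$ ($T{\left(o,O \right)} = \frac{O + 2}{o + \frac{11}{2}} = \frac{2 + O}{\frac{11}{2} + o}$)
$p{\left(H,s \right)} = \sqrt{- \frac{4}{15} + \frac{13 s}{15}}$ ($p{\left(H,s \right)} = \sqrt{\frac{2 \left(2 + s\right)}{11 + 2 \left(-13\right)} + s} = \sqrt{\frac{2 \left(2 + s\right)}{11 - 26} + s} = \sqrt{\frac{2 \left(2 + s\right)}{-15} + s} = \sqrt{2 \left(- \frac{1}{15}\right) \left(2 + s\right) + s} = \sqrt{\left(- \frac{4}{15} - \frac{2 s}{15}\right) + s} = \sqrt{- \frac{4}{15} + \frac{13 s}{15}}$)
$- \frac{1254488}{p{\left(776,2594 \right)}} = - \frac{1254488}{\frac{1}{15} \sqrt{-60 + 195 \cdot 2594}} = - \frac{1254488}{\frac{1}{15} \sqrt{-60 + 505830}} = - \frac{1254488}{\frac{1}{15} \sqrt{505770}} = - 1254488 \frac{\sqrt{505770}}{33718} = - \frac{627244 \sqrt{505770}}{16859}$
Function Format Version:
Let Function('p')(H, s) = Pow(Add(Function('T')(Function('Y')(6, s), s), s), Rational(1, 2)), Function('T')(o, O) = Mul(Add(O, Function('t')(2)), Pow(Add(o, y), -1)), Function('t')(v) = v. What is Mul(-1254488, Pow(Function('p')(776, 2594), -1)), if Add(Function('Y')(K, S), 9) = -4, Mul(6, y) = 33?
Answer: Mul(Rational(-627244, 16859), Pow(505770, Rational(1, 2))) ≈ -26459.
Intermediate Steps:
y = Rational(11, 2) (y = Mul(Rational(1, 6), 33) = Rational(11, 2) ≈ 5.5000)
Function('Y')(K, S) = -13 (Function('Y')(K, S) = Add(-9, -4) = -13)
Function('T')(o, O) = Mul(Pow(Add(Rational(11, 2), o), -1), Add(2, O)) (Function('T')(o, O) = Mul(Add(O, 2), Pow(Add(o, Rational(11, 2)), -1)) = Mul(Add(2, O), Pow(Add(Rational(11, 2), o), -1)) = Mul(Pow(Add(Rational(11, 2), o), -1), Add(2, O)))
Function('p')(H, s) = Pow(Add(Rational(-4, 15), Mul(Rational(13, 15), s)), Rational(1, 2)) (Function('p')(H, s) = Pow(Add(Mul(2, Pow(Add(11, Mul(2, -13)), -1), Add(2, s)), s), Rational(1, 2)) = Pow(Add(Mul(2, Pow(Add(11, -26), -1), Add(2, s)), s), Rational(1, 2)) = Pow(Add(Mul(2, Pow(-15, -1), Add(2, s)), s), Rational(1, 2)) = Pow(Add(Mul(2, Rational(-1, 15), Add(2, s)), s), Rational(1, 2)) = Pow(Add(Add(Rational(-4, 15), Mul(Rational(-2, 15), s)), s), Rational(1, 2)) = Pow(Add(Rational(-4, 15), Mul(Rational(13, 15), s)), Rational(1, 2)))
Mul(-1254488, Pow(Function('p')(776, 2594), -1)) = Mul(-1254488, Pow(Mul(Rational(1, 15), Pow(Add(-60, Mul(195, 2594)), Rational(1, 2))), -1)) = Mul(-1254488, Pow(Mul(Rational(1, 15), Pow(Add(-60, 505830), Rational(1, 2))), -1)) = Mul(-1254488, Pow(Mul(Rational(1, 15), Pow(505770, Rational(1, 2))), -1)) = Mul(-1254488, Mul(Rational(1, 33718), Pow(505770, Rational(1, 2)))) = Mul(Rational(-627244, 16859), Pow(505770, Rational(1, 2)))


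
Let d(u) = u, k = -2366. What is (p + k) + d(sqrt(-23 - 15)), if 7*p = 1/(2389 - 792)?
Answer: -26449513/11179 + I*sqrt(38) ≈ -2366.0 + 6.1644*I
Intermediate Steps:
p = 1/11179 (p = 1/(7*(2389 - 792)) = (1/7)/1597 = (1/7)*(1/1597) = 1/11179 ≈ 8.9453e-5)
(p + k) + d(sqrt(-23 - 15)) = (1/11179 - 2366) + sqrt(-23 - 15) = -26449513/11179 + sqrt(-38) = -26449513/11179 + I*sqrt(38)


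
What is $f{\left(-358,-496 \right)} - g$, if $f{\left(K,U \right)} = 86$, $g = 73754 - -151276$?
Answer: $-224944$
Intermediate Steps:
$g = 225030$ ($g = 73754 + 151276 = 225030$)
$f{\left(-358,-496 \right)} - g = 86 - 225030 = -224944$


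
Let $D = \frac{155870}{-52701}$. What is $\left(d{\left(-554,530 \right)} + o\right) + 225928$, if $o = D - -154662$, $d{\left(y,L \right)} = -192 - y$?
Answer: $\frac{1825126862}{4791} \approx 3.8095 \cdot 10^{5}$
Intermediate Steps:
$D = - \frac{14170}{4791}$ ($D = 155870 \left(- \frac{1}{52701}\right) = - \frac{14170}{4791} \approx -2.9576$)
$o = \frac{740971472}{4791}$ ($o = - \frac{14170}{4791} - -154662 = - \frac{14170}{4791} + 154662 = \frac{740971472}{4791} \approx 1.5466 \cdot 10^{5}$)
$\left(d{\left(-554,530 \right)} + o\right) + 225928 = \left(\left(-192 - -554\right) + \frac{740971472}{4791}\right) + 225928 = \left(\left(-192 + 554\right) + \frac{740971472}{4791}\right) + 225928 = \left(362 + \frac{740971472}{4791}\right) + 225928 = \frac{742705814}{4791} + 225928 = \frac{1825126862}{4791}$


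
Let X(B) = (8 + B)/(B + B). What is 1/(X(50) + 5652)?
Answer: 50/282629 ≈ 0.00017691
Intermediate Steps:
X(B) = (8 + B)/(2*B) (X(B) = (8 + B)/((2*B)) = (8 + B)*(1/(2*B)) = (8 + B)/(2*B))
1/(X(50) + 5652) = 1/((1/2)*(8 + 50)/50 + 5652) = 1/((1/2)*(1/50)*58 + 5652) = 1/(29/50 + 5652) = 1/(282629/50) = 50/282629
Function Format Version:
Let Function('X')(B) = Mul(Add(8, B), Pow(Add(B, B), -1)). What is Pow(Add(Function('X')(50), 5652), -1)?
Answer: Rational(50, 282629) ≈ 0.00017691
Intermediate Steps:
Function('X')(B) = Mul(Rational(1, 2), Pow(B, -1), Add(8, B)) (Function('X')(B) = Mul(Add(8, B), Pow(Mul(2, B), -1)) = Mul(Add(8, B), Mul(Rational(1, 2), Pow(B, -1))) = Mul(Rational(1, 2), Pow(B, -1), Add(8, B)))
Pow(Add(Function('X')(50), 5652), -1) = Pow(Add(Mul(Rational(1, 2), Pow(50, -1), Add(8, 50)), 5652), -1) = Pow(Add(Mul(Rational(1, 2), Rational(1, 50), 58), 5652), -1) = Pow(Add(Rational(29, 50), 5652), -1) = Pow(Rational(282629, 50), -1) = Rational(50, 282629)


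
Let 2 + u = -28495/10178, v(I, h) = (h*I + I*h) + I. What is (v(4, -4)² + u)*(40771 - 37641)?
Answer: 12411547065/5089 ≈ 2.4389e+6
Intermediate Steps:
v(I, h) = I + 2*I*h (v(I, h) = (I*h + I*h) + I = 2*I*h + I = I + 2*I*h)
u = -48851/10178 (u = -2 - 28495/10178 = -48851/10178 ≈ -4.7997)
(v(4, -4)² + u)*(40771 - 37641) = ((4*(1 + 2*(-4)))² - 48851/10178)*(40771 - 37641) = ((4*(1 - 8))² - 48851/10178)*3130 = ((4*(-7))² - 48851/10178)*3130 = ((-28)² - 48851/10178)*3130 = (784 - 48851/10178)*3130 = (7930701/10178)*3130 = 12411547065/5089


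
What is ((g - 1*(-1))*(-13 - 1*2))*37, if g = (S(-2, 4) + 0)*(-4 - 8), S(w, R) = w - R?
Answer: -40515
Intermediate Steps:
g = 72 (g = ((-2 - 1*4) + 0)*(-4 - 8) = ((-2 - 4) + 0)*(-12) = (-6 + 0)*(-12) = -6*(-12) = 72)
((g - 1*(-1))*(-13 - 1*2))*37 = ((72 - 1*(-1))*(-13 - 1*2))*37 = ((72 + 1)*(-13 - 2))*37 = (73*(-15))*37 = -1095*37 = -40515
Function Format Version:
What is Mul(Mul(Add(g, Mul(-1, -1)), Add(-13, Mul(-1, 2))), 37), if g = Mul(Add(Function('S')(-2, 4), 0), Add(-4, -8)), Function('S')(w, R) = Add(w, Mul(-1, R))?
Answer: -40515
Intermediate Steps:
g = 72 (g = Mul(Add(Add(-2, Mul(-1, 4)), 0), Add(-4, -8)) = Mul(Add(Add(-2, -4), 0), -12) = Mul(Add(-6, 0), -12) = Mul(-6, -12) = 72)
Mul(Mul(Add(g, Mul(-1, -1)), Add(-13, Mul(-1, 2))), 37) = Mul(Mul(Add(72, Mul(-1, -1)), Add(-13, Mul(-1, 2))), 37) = Mul(Mul(Add(72, 1), Add(-13, -2)), 37) = Mul(Mul(73, -15), 37) = Mul(-1095, 37) = -40515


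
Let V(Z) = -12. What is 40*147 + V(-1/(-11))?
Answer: 5868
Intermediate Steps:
40*147 + V(-1/(-11)) = 40*147 - 12 = 5880 - 12 = 5868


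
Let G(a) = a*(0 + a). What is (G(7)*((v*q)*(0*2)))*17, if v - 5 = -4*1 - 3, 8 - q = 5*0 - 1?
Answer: 0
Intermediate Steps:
G(a) = a² (G(a) = a*a = a²)
q = 9 (q = 8 - (5*0 - 1) = 8 - (0 - 1) = 8 - 1*(-1) = 8 + 1 = 9)
v = -2 (v = 5 + (-4*1 - 3) = 5 + (-4 - 3) = 5 - 7 = -2)
(G(7)*((v*q)*(0*2)))*17 = (7²*((-2*9)*(0*2)))*17 = (49*(-18*0))*17 = (49*0)*17 = 0*17 = 0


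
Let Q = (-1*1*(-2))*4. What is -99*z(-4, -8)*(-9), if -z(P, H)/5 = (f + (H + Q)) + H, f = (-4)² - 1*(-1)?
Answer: -40095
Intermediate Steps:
Q = 8 (Q = -1*(-2)*4 = 2*4 = 8)
f = 17 (f = 16 + 1 = 17)
z(P, H) = -125 - 10*H (z(P, H) = -5*((17 + (H + 8)) + H) = -5*((17 + (8 + H)) + H) = -5*((25 + H) + H) = -5*(25 + 2*H) = -125 - 10*H)
-99*z(-4, -8)*(-9) = -99*(-125 - 10*(-8))*(-9) = -99*(-125 + 80)*(-9) = -99*(-45)*(-9) = 4455*(-9) = -40095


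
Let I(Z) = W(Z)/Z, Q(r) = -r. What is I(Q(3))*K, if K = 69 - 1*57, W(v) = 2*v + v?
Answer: 36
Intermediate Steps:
W(v) = 3*v
I(Z) = 3 (I(Z) = (3*Z)/Z = 3)
K = 12 (K = 69 - 57 = 12)
I(Q(3))*K = 3*12 = 36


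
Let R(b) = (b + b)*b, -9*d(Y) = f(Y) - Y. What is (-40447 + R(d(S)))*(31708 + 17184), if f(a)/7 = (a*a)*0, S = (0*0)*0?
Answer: -1977534724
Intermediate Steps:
S = 0 (S = 0*0 = 0)
f(a) = 0 (f(a) = 7*((a*a)*0) = 7*(a**2*0) = 7*0 = 0)
d(Y) = Y/9 (d(Y) = -(0 - Y)/9 = -(-1)*Y/9 = Y/9)
R(b) = 2*b**2 (R(b) = (2*b)*b = 2*b**2)
(-40447 + R(d(S)))*(31708 + 17184) = (-40447 + 2*((1/9)*0)**2)*(31708 + 17184) = (-40447 + 2*0**2)*48892 = (-40447 + 2*0)*48892 = (-40447 + 0)*48892 = -40447*48892 = -1977534724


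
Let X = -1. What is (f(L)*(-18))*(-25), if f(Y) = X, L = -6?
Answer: -450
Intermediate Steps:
f(Y) = -1
(f(L)*(-18))*(-25) = -1*(-18)*(-25) = 18*(-25) = -450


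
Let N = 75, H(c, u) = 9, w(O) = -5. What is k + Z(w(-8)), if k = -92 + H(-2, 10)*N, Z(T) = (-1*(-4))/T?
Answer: 2911/5 ≈ 582.20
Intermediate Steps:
Z(T) = 4/T
k = 583 (k = -92 + 9*75 = -92 + 675 = 583)
k + Z(w(-8)) = 583 + 4/(-5) = 583 + 4*(-1/5) = 583 - 4/5 = 2911/5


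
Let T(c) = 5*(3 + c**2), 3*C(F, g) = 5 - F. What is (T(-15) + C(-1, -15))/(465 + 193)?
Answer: 571/329 ≈ 1.7356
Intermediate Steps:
C(F, g) = 5/3 - F/3 (C(F, g) = (5 - F)/3 = 5/3 - F/3)
T(c) = 15 + 5*c**2
(T(-15) + C(-1, -15))/(465 + 193) = ((15 + 5*(-15)**2) + (5/3 - 1/3*(-1)))/(465 + 193) = ((15 + 5*225) + (5/3 + 1/3))/658 = ((15 + 1125) + 2)*(1/658) = (1140 + 2)*(1/658) = 1142*(1/658) = 571/329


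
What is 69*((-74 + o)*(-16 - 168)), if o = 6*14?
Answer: -126960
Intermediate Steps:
o = 84
69*((-74 + o)*(-16 - 168)) = 69*((-74 + 84)*(-16 - 168)) = 69*(10*(-184)) = 69*(-1840) = -126960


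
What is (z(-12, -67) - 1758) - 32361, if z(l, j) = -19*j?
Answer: -32846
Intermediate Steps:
(z(-12, -67) - 1758) - 32361 = (-19*(-67) - 1758) - 32361 = (1273 - 1758) - 32361 = -485 - 32361 = -32846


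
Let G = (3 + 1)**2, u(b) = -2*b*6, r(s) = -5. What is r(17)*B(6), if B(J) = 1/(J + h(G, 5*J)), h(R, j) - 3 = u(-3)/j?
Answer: -25/51 ≈ -0.49020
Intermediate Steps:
u(b) = -12*b
G = 16 (G = 4**2 = 16)
h(R, j) = 3 + 36/j (h(R, j) = 3 + (-12*(-3))/j = 3 + 36/j)
B(J) = 1/(3 + J + 36/(5*J)) (B(J) = 1/(J + (3 + 36/((5*J)))) = 1/(J + (3 + 36*(1/(5*J)))) = 1/(J + (3 + 36/(5*J))) = 1/(3 + J + 36/(5*J)))
r(17)*B(6) = -25*6/(36 + 5*6*(3 + 6)) = -25*6/(36 + 5*6*9) = -25*6/(36 + 270) = -25*6/306 = -5*5/51 = -25/51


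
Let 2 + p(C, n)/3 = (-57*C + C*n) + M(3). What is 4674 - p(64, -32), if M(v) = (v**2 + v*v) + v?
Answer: 21705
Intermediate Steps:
M(v) = v + 2*v**2 (M(v) = (v**2 + v**2) + v = 2*v**2 + v = v + 2*v**2)
p(C, n) = 57 - 171*C + 3*C*n (p(C, n) = -6 + 3*((-57*C + C*n) + 3*(1 + 2*3)) = -6 + 3*((-57*C + C*n) + 3*(1 + 6)) = -6 + 3*((-57*C + C*n) + 3*7) = -6 + 3*((-57*C + C*n) + 21) = -6 + 3*(21 - 57*C + C*n) = -6 + (63 - 171*C + 3*C*n) = 57 - 171*C + 3*C*n)
4674 - p(64, -32) = 4674 - (57 - 171*64 + 3*64*(-32)) = 4674 - (57 - 10944 - 6144) = 4674 - 1*(-17031) = 4674 + 17031 = 21705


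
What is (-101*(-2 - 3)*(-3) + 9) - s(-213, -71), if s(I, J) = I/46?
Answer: -69063/46 ≈ -1501.4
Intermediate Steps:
s(I, J) = I/46 (s(I, J) = I*(1/46) = I/46)
(-101*(-2 - 3)*(-3) + 9) - s(-213, -71) = (-101*(-2 - 3)*(-3) + 9) - (-213)/46 = (-(-505)*(-3) + 9) - 1*(-213/46) = (-101*15 + 9) + 213/46 = (-1515 + 9) + 213/46 = -1506 + 213/46 = -69063/46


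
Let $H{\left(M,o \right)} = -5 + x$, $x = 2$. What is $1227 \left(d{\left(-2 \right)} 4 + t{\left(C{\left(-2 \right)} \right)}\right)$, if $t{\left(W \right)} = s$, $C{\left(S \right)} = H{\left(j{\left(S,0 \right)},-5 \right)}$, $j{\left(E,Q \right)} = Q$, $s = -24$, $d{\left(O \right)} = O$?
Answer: $-39264$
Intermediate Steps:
$H{\left(M,o \right)} = -3$ ($H{\left(M,o \right)} = -5 + 2 = -3$)
$C{\left(S \right)} = -3$
$t{\left(W \right)} = -24$
$1227 \left(d{\left(-2 \right)} 4 + t{\left(C{\left(-2 \right)} \right)}\right) = 1227 \left(\left(-2\right) 4 - 24\right) = 1227 \left(-8 - 24\right) = 1227 \left(-32\right) = -39264$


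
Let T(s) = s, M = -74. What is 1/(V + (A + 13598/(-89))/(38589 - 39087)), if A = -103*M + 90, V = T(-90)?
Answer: -22161/2330875 ≈ -0.0095076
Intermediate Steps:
V = -90
A = 7712 (A = -103*(-74) + 90 = 7622 + 90 = 7712)
1/(V + (A + 13598/(-89))/(38589 - 39087)) = 1/(-90 + (7712 + 13598/(-89))/(38589 - 39087)) = 1/(-90 + (7712 + 13598*(-1/89))/(-498)) = 1/(-90 + (7712 - 13598/89)*(-1/498)) = 1/(-90 + (672770/89)*(-1/498)) = 1/(-90 - 336385/22161) = 1/(-2330875/22161) = -22161/2330875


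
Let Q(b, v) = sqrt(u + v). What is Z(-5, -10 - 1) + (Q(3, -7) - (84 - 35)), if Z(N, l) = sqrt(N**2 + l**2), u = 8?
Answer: -48 + sqrt(146) ≈ -35.917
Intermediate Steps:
Q(b, v) = sqrt(8 + v)
Z(-5, -10 - 1) + (Q(3, -7) - (84 - 35)) = sqrt((-5)**2 + (-10 - 1)**2) + (sqrt(8 - 7) - (84 - 35)) = sqrt(25 + (-11)**2) + (sqrt(1) - 1*49) = sqrt(25 + 121) + (1 - 49) = sqrt(146) - 48 = -48 + sqrt(146)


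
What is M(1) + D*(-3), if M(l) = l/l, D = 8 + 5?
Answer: -38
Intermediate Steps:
D = 13
M(l) = 1
M(1) + D*(-3) = 1 + 13*(-3) = 1 - 39 = -38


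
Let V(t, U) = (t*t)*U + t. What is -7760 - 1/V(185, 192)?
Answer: -50993947601/6571385 ≈ -7760.0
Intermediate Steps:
V(t, U) = t + U*t**2 (V(t, U) = t**2*U + t = U*t**2 + t = t + U*t**2)
-7760 - 1/V(185, 192) = -7760 - 1/(185*(1 + 192*185)) = -7760 - 1/(185*(1 + 35520)) = -7760 - 1/(185*35521) = -7760 - 1/6571385 = -50993947601/6571385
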